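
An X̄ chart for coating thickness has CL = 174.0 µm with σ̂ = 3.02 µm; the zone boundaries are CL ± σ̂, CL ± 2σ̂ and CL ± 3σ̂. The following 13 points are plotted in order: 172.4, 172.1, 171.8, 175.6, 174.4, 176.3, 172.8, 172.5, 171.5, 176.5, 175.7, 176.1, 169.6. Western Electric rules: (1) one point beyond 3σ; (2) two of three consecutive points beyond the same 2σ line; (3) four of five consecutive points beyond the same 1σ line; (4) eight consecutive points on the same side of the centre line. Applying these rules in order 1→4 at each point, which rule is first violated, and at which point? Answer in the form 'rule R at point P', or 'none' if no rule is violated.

none

Zone of each point (C = within 1σ̂, B = 1σ̂–2σ̂, A = 2σ̂–3σ̂, * = beyond 3σ̂; sign = side of CL): 1:-C, 2:-C, 3:-C, 4:+C, 5:+C, 6:+C, 7:-C, 8:-C, 9:-C, 10:+C, 11:+C, 12:+C, 13:-B
No rule fires across all 13 points.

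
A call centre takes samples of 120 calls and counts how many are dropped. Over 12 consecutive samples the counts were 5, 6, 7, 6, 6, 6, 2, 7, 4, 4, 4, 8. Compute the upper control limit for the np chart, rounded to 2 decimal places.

p̄ = Σdᵢ / (k·n) = 65 / (12 × 120) = 0.04514
UCL = np̄ + 3·√(np̄(1−p̄)) = 5.4167 + 3 × √(5.4167×0.95486) = 5.4167 + 3 × 2.2742 = 12.2394

12.24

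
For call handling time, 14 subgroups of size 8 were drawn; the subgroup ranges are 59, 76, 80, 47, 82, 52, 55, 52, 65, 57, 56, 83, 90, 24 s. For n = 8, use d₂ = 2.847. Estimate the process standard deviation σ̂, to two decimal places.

22.03

R̄ = (59 + 76 + 80 + 47 + 82 + 52 + 55 + 52 + 65 + 57 + 56 + 83 + 90 + 24) / 14 = 62.7143
σ̂ = R̄ / d₂ = 62.7143 / 2.847 = 22.0282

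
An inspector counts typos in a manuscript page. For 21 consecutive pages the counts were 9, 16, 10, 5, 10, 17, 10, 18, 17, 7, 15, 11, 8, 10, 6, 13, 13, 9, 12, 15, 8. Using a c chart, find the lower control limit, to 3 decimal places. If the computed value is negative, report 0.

1.260

c̄ = (9 + 16 + 10 + 5 + 10 + 17 + 10 + 18 + 17 + 7 + 15 + 11 + 8 + 10 + 6 + 13 + 13 + 9 + 12 + 15 + 8) / 21 = 239 / 21 = 11.3810
LCL = c̄ − 3√c̄ = 11.3810 − 3 × 3.3736 = 1.2603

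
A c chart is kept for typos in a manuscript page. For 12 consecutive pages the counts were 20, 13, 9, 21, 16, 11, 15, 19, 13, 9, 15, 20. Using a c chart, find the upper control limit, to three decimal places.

26.735

c̄ = (20 + 13 + 9 + 21 + 16 + 11 + 15 + 19 + 13 + 9 + 15 + 20) / 12 = 181 / 12 = 15.0833
UCL = c̄ + 3√c̄ = 15.0833 + 3 × √15.0833 = 15.0833 + 3 × 3.8837 = 26.7345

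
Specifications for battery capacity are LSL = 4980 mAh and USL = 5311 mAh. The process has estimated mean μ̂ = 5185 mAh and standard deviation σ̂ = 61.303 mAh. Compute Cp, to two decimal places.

0.90

Cp = (USL − LSL) / (6σ̂) = (5311 − 4980) / (6 × 61.303) = 331.0000 / 367.8180 = 0.8999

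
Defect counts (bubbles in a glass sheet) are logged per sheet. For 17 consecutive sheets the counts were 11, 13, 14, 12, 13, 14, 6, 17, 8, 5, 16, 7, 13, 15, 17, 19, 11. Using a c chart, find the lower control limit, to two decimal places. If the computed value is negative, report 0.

1.84

c̄ = (11 + 13 + 14 + 12 + 13 + 14 + 6 + 17 + 8 + 5 + 16 + 7 + 13 + 15 + 17 + 19 + 11) / 17 = 211 / 17 = 12.4118
LCL = c̄ − 3√c̄ = 12.4118 − 3 × 3.5230 = 1.8427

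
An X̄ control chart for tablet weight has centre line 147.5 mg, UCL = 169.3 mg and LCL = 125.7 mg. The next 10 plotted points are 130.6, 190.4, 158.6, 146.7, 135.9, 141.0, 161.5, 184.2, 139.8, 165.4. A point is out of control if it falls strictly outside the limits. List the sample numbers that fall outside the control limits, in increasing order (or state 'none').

2, 8

Compare each point to [125.7, 169.3]: sample 2 = 190.4 > UCL; sample 8 = 184.2 > UCL.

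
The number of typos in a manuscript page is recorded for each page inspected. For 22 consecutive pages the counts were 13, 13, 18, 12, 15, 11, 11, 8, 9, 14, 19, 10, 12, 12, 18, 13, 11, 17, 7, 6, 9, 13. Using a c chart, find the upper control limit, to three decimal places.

c̄ = (13 + 13 + 18 + 12 + 15 + 11 + 11 + 8 + 9 + 14 + 19 + 10 + 12 + 12 + 18 + 13 + 11 + 17 + 7 + 6 + 9 + 13) / 22 = 271 / 22 = 12.3182
UCL = c̄ + 3√c̄ = 12.3182 + 3 × √12.3182 = 12.3182 + 3 × 3.5097 = 22.8474

22.847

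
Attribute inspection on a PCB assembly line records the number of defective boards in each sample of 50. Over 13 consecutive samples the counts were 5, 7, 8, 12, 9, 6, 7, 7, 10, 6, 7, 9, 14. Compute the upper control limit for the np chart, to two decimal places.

16.10

p̄ = Σdᵢ / (k·n) = 107 / (13 × 50) = 0.16462
UCL = np̄ + 3·√(np̄(1−p̄)) = 8.2308 + 3 × √(8.2308×0.83538) = 8.2308 + 3 × 2.6222 = 16.0973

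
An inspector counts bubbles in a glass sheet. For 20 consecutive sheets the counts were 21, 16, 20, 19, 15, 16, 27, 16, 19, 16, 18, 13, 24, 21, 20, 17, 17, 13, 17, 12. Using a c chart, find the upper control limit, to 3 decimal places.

c̄ = (21 + 16 + 20 + 19 + 15 + 16 + 27 + 16 + 19 + 16 + 18 + 13 + 24 + 21 + 20 + 17 + 17 + 13 + 17 + 12) / 20 = 357 / 20 = 17.8500
UCL = c̄ + 3√c̄ = 17.8500 + 3 × √17.8500 = 17.8500 + 3 × 4.2249 = 30.5248

30.525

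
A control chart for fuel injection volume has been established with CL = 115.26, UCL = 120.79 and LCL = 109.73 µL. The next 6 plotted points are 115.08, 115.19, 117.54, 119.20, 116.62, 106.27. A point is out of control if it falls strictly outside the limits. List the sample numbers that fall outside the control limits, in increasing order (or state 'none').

6

Compare each point to [109.73, 120.79]: sample 6 = 106.27 < LCL.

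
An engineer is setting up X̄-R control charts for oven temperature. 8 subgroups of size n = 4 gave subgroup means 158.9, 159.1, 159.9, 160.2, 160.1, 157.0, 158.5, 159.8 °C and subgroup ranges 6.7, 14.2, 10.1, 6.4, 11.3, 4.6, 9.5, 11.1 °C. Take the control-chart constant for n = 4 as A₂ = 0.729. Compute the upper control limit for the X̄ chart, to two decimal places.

X̄̄ = (158.9 + 159.1 + 159.9 + 160.2 + 160.1 + 157.0 + 158.5 + 159.8) / 8 = 1273.5000 / 8 = 159.1875
R̄ = (6.7 + 14.2 + 10.1 + 6.4 + 11.3 + 4.6 + 9.5 + 11.1) / 8 = 73.9000 / 8 = 9.2375
UCL = X̄̄ + A₂·R̄ = 159.1875 + 0.729 × 9.2375 = 165.9216

165.92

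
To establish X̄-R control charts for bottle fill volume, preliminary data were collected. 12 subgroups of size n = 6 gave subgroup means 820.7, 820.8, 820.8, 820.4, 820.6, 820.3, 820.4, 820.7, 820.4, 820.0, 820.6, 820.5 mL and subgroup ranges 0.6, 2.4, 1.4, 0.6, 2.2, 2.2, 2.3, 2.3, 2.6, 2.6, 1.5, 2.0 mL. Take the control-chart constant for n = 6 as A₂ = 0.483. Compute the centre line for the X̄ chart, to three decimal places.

X̄̄ = (820.7 + 820.8 + 820.8 + 820.4 + 820.6 + 820.3 + 820.4 + 820.7 + 820.4 + 820.0 + 820.6 + 820.5) / 12 = 9846.2000 / 12 = 820.5167
CL = X̄̄ = 820.5167

820.517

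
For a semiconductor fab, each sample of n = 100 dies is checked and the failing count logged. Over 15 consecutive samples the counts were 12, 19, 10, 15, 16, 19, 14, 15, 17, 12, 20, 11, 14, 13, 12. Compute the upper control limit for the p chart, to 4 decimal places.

0.2519

p̄ = Σdᵢ / (k·n) = 219 / (15 × 100) = 0.14600
UCL = p̄ + 3·√(p̄(1−p̄)/n) = 0.14600 + 3 × √(0.14600×0.85400/100) = 0.14600 + 3 × 0.03531 = 0.25193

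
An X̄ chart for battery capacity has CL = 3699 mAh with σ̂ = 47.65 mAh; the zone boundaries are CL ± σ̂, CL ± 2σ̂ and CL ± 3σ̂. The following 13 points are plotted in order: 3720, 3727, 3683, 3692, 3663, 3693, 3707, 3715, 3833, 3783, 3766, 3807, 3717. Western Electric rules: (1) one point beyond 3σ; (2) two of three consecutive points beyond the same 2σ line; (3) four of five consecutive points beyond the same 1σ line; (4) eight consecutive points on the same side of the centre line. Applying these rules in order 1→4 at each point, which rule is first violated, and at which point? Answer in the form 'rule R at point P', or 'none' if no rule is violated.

rule 3 at point 12

Zone of each point (C = within 1σ̂, B = 1σ̂–2σ̂, A = 2σ̂–3σ̂, * = beyond 3σ̂; sign = side of CL): 1:+C, 2:+C, 3:-C, 4:-C, 5:-C, 6:-C, 7:+C, 8:+C, 9:+A, 10:+B, 11:+B, 12:+A, 13:+C
Rule 3 (four of five consecutive points beyond the same 1σ limit) is satisfied at point 12.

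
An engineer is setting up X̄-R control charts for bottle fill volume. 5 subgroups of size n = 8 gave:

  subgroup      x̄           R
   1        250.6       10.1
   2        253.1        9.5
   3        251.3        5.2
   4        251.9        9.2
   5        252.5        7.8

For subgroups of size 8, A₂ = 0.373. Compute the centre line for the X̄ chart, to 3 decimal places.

X̄̄ = (250.6 + 253.1 + 251.3 + 251.9 + 252.5) / 5 = 1259.4000 / 5 = 251.8800
CL = X̄̄ = 251.8800

251.880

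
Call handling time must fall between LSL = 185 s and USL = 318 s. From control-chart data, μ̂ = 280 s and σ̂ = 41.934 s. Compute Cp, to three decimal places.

Cp = (USL − LSL) / (6σ̂) = (318 − 185) / (6 × 41.934) = 133.0000 / 251.6040 = 0.5286

0.529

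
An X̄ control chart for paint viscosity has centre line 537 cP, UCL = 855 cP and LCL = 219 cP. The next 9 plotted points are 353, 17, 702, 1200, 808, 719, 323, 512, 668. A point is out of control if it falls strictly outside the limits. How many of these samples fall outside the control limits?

Compare each point to [219, 855]: sample 2 = 17 < LCL; sample 4 = 1200 > UCL.

2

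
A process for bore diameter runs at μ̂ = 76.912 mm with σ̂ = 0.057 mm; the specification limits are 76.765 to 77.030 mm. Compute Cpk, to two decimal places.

Cpu = (USL − μ̂) / (3σ̂) = (77.030 − 76.912) / (3 × 0.057) = 0.6901; Cpl = (μ̂ − LSL) / (3σ̂) = (76.912 − 76.765) / (3 × 0.057) = 0.8596; Cpk = min(Cpu, Cpl) = 0.6901

0.69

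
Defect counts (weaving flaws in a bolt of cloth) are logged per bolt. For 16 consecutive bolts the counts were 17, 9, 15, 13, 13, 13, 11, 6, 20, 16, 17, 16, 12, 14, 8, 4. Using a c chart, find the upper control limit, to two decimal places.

c̄ = (17 + 9 + 15 + 13 + 13 + 13 + 11 + 6 + 20 + 16 + 17 + 16 + 12 + 14 + 8 + 4) / 16 = 204 / 16 = 12.7500
UCL = c̄ + 3√c̄ = 12.7500 + 3 × √12.7500 = 12.7500 + 3 × 3.5707 = 23.4621

23.46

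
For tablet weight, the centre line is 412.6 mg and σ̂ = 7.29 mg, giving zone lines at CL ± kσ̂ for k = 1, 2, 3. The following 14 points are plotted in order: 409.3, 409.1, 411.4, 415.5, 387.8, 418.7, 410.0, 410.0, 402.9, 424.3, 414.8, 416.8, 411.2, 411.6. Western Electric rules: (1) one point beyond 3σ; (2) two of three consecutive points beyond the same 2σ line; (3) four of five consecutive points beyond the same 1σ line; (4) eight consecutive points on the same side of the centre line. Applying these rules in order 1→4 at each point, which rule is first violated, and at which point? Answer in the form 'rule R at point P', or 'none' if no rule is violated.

Zone of each point (C = within 1σ̂, B = 1σ̂–2σ̂, A = 2σ̂–3σ̂, * = beyond 3σ̂; sign = side of CL): 1:-C, 2:-C, 3:-C, 4:+C, 5:-*, 6:+C, 7:-C, 8:-C, 9:-B, 10:+B, 11:+C, 12:+C, 13:-C, 14:-C
Rule 1 (one point beyond the 3σ limits) is satisfied at point 5.

rule 1 at point 5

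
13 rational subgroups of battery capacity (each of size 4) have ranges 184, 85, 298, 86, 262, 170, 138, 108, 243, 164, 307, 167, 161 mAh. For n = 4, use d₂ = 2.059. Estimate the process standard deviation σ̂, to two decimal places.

88.65

R̄ = (184 + 85 + 298 + 86 + 262 + 170 + 138 + 108 + 243 + 164 + 307 + 167 + 161) / 13 = 182.5385
σ̂ = R̄ / d₂ = 182.5385 / 2.059 = 88.6539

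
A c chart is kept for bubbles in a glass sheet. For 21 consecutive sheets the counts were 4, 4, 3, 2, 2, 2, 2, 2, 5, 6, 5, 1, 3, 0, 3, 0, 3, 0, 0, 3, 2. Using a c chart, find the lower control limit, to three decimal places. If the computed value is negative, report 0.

c̄ = (4 + 4 + 3 + 2 + 2 + 2 + 2 + 2 + 5 + 6 + 5 + 1 + 3 + 0 + 3 + 0 + 3 + 0 + 0 + 3 + 2) / 21 = 52 / 21 = 2.4762
LCL = c̄ − 3√c̄ = 2.4762 − 3 × 1.5736 = -2.2446 → 0 (cannot be negative)

0.000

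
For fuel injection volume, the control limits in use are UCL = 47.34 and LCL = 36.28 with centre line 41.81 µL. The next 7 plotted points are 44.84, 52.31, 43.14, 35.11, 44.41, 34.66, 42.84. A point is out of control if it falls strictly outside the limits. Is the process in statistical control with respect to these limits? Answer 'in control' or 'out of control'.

Compare each point to [36.28, 47.34]: sample 2 = 52.31 > UCL; sample 4 = 35.11 < LCL; sample 6 = 34.66 < LCL.

out of control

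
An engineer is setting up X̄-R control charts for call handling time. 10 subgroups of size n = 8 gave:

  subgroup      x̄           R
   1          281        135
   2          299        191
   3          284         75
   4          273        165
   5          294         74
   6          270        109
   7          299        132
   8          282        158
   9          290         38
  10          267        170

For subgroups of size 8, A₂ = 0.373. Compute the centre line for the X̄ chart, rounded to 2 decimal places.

X̄̄ = (281 + 299 + 284 + 273 + 294 + 270 + 299 + 282 + 290 + 267) / 10 = 2839.0000 / 10 = 283.9000
CL = X̄̄ = 283.9000

283.90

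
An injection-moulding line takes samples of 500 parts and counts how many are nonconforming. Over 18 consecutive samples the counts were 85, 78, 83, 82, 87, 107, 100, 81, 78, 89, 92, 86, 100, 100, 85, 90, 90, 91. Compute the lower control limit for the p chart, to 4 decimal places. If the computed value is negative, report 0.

p̄ = Σdᵢ / (k·n) = 1604 / (18 × 500) = 0.17822
LCL = p̄ − 3·√(p̄(1−p̄)/n) = 0.17822 − 3 × 0.01711 = 0.12688

0.1269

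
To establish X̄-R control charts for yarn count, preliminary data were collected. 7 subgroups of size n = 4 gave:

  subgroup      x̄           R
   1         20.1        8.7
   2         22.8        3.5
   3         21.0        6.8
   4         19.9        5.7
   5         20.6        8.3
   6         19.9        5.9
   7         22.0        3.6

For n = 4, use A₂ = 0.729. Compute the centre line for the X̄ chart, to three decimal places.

20.900

X̄̄ = (20.1 + 22.8 + 21.0 + 19.9 + 20.6 + 19.9 + 22.0) / 7 = 146.3000 / 7 = 20.9000
CL = X̄̄ = 20.9000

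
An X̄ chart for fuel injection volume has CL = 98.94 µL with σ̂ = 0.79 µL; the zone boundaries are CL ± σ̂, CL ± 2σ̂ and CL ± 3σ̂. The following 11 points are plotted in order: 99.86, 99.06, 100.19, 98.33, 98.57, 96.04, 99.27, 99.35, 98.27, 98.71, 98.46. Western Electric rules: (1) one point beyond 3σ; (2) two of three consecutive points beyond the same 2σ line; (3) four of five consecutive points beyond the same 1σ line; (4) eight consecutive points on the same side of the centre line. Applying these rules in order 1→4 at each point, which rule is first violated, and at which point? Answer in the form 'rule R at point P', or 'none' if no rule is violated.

rule 1 at point 6

Zone of each point (C = within 1σ̂, B = 1σ̂–2σ̂, A = 2σ̂–3σ̂, * = beyond 3σ̂; sign = side of CL): 1:+B, 2:+C, 3:+B, 4:-C, 5:-C, 6:-*, 7:+C, 8:+C, 9:-C, 10:-C, 11:-C
Rule 1 (one point beyond the 3σ limits) is satisfied at point 6.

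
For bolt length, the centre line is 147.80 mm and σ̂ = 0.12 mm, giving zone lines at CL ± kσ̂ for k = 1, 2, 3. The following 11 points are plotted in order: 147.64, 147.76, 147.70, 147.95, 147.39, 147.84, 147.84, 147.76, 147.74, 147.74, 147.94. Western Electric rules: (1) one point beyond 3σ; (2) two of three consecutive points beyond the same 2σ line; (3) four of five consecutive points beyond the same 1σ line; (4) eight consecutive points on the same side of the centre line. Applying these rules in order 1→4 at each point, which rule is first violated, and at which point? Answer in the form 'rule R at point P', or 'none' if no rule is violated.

rule 1 at point 5

Zone of each point (C = within 1σ̂, B = 1σ̂–2σ̂, A = 2σ̂–3σ̂, * = beyond 3σ̂; sign = side of CL): 1:-B, 2:-C, 3:-C, 4:+B, 5:-*, 6:+C, 7:+C, 8:-C, 9:-C, 10:-C, 11:+B
Rule 1 (one point beyond the 3σ limits) is satisfied at point 5.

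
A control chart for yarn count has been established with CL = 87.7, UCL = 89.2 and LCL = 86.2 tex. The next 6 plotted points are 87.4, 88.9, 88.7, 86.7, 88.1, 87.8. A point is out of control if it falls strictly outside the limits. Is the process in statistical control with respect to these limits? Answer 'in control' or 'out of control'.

in control

All 6 points lie within [86.2, 89.2].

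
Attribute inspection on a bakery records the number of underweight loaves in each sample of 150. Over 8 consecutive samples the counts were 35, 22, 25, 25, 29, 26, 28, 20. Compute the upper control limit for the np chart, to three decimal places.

p̄ = Σdᵢ / (k·n) = 210 / (8 × 150) = 0.17500
UCL = np̄ + 3·√(np̄(1−p̄)) = 26.2500 + 3 × √(26.2500×0.82500) = 26.2500 + 3 × 4.6536 = 40.2109

40.211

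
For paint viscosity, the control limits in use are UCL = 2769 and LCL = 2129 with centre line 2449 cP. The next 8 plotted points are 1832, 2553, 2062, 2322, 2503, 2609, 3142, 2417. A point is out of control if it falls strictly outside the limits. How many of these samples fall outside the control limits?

3

Compare each point to [2129, 2769]: sample 1 = 1832 < LCL; sample 3 = 2062 < LCL; sample 7 = 3142 > UCL.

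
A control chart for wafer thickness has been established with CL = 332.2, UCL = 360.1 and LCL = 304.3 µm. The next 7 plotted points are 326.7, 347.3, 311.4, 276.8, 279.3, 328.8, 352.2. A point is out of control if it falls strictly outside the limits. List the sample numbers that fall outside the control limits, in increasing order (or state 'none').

Compare each point to [304.3, 360.1]: sample 4 = 276.8 < LCL; sample 5 = 279.3 < LCL.

4, 5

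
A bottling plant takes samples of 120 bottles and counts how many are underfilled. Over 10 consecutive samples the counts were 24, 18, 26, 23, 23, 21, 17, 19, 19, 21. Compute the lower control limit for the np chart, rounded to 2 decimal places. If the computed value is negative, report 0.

8.59

p̄ = Σdᵢ / (k·n) = 211 / (10 × 120) = 0.17583
LCL = np̄ − 3·√(np̄(1−p̄)) = 21.1000 − 3 × 4.1701 = 8.5896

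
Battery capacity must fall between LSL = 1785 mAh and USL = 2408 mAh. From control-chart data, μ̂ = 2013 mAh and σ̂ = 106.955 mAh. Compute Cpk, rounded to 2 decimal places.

Cpu = (USL − μ̂) / (3σ̂) = (2408 − 2013) / (3 × 106.955) = 1.2310; Cpl = (μ̂ − LSL) / (3σ̂) = (2013 − 1785) / (3 × 106.955) = 0.7106; Cpk = min(Cpu, Cpl) = 0.7106

0.71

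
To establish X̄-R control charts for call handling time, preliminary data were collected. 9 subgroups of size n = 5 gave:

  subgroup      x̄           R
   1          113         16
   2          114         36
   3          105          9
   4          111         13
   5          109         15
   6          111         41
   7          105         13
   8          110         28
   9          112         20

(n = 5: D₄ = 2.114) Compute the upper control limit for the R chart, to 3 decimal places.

44.864

R̄ = (16 + 36 + 9 + 13 + 15 + 41 + 13 + 28 + 20) / 9 = 191.0000 / 9 = 21.2222
UCL_R = D₄·R̄ = 2.114 × 21.2222 = 44.8638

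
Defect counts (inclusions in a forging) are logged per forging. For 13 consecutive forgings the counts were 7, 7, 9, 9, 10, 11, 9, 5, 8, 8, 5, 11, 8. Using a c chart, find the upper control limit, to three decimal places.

16.838

c̄ = (7 + 7 + 9 + 9 + 10 + 11 + 9 + 5 + 8 + 8 + 5 + 11 + 8) / 13 = 107 / 13 = 8.2308
UCL = c̄ + 3√c̄ = 8.2308 + 3 × √8.2308 = 8.2308 + 3 × 2.8689 = 16.8376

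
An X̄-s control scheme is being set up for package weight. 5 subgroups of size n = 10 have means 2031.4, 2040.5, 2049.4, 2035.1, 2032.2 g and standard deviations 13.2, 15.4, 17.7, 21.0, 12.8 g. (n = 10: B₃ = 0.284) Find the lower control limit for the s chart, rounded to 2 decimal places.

4.55

s̄ = (13.2 + 15.4 + 17.7 + 21.0 + 12.8) / 5 = 16.0200
LCL_s = B₃·s̄ = 0.284 × 16.0200 = 4.5497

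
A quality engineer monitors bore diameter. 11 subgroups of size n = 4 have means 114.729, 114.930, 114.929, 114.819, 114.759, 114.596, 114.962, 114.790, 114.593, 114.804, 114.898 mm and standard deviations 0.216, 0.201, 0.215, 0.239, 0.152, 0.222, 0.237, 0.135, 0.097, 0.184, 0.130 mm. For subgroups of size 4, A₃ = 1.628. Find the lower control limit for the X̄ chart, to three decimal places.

114.501

X̄̄ = (114.729 + 114.930 + 114.929 + 114.819 + 114.759 + 114.596 + 114.962 + 114.790 + 114.593 + 114.804 + 114.898) / 11 = 114.8008
s̄ = (0.216 + 0.201 + 0.215 + 0.239 + 0.152 + 0.222 + 0.237 + 0.135 + 0.097 + 0.184 + 0.130) / 11 = 0.1844
LCL = X̄̄ − A₃·s̄ = 114.8008 − 1.628 × 0.1844 = 114.5007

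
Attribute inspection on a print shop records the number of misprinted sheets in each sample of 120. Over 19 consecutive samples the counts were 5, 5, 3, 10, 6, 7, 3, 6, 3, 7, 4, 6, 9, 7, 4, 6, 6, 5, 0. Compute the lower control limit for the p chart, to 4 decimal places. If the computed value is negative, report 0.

0.0000

p̄ = Σdᵢ / (k·n) = 102 / (19 × 120) = 0.04474
LCL = p̄ − 3·√(p̄(1−p̄)/n) = 0.04474 − 3 × 0.01887 = -0.01188 → 0 (negative, so LCL = 0)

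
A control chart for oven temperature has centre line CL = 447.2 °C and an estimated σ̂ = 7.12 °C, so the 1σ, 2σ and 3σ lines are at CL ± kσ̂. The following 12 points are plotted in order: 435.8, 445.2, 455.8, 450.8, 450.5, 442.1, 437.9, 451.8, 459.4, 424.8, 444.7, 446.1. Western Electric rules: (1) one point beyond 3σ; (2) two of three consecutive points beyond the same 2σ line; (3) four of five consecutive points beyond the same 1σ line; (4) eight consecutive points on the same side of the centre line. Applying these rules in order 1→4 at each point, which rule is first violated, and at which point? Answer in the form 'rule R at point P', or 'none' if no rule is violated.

rule 1 at point 10

Zone of each point (C = within 1σ̂, B = 1σ̂–2σ̂, A = 2σ̂–3σ̂, * = beyond 3σ̂; sign = side of CL): 1:-B, 2:-C, 3:+B, 4:+C, 5:+C, 6:-C, 7:-B, 8:+C, 9:+B, 10:-*, 11:-C, 12:-C
Rule 1 (one point beyond the 3σ limits) is satisfied at point 10.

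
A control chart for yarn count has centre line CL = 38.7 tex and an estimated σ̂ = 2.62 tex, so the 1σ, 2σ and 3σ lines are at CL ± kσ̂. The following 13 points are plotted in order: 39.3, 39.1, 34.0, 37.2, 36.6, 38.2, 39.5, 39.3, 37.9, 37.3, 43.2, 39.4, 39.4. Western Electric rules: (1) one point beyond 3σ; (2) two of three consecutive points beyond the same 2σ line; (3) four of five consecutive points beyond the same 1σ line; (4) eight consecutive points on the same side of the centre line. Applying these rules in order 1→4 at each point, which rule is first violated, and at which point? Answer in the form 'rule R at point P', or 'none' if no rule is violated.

Zone of each point (C = within 1σ̂, B = 1σ̂–2σ̂, A = 2σ̂–3σ̂, * = beyond 3σ̂; sign = side of CL): 1:+C, 2:+C, 3:-B, 4:-C, 5:-C, 6:-C, 7:+C, 8:+C, 9:-C, 10:-C, 11:+B, 12:+C, 13:+C
No rule fires across all 13 points.

none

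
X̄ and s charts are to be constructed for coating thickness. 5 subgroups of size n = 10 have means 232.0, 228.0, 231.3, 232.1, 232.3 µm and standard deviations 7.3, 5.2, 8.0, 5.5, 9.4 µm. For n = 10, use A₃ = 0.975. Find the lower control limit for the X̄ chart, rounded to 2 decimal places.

X̄̄ = (232.0 + 228.0 + 231.3 + 232.1 + 232.3) / 5 = 231.1400
s̄ = (7.3 + 5.2 + 8.0 + 5.5 + 9.4) / 5 = 7.0800
LCL = X̄̄ − A₃·s̄ = 231.1400 − 0.975 × 7.0800 = 224.2370

224.24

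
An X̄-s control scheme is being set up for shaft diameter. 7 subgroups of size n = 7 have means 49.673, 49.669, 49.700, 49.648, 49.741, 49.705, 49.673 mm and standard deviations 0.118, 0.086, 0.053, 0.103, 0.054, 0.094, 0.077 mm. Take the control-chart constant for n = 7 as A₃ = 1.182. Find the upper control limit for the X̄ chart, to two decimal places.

49.79

X̄̄ = (49.673 + 49.669 + 49.700 + 49.648 + 49.741 + 49.705 + 49.673) / 7 = 49.6870
s̄ = (0.118 + 0.086 + 0.053 + 0.103 + 0.054 + 0.094 + 0.077) / 7 = 0.0836
UCL = X̄̄ + A₃·s̄ = 49.6870 + 1.182 × 0.0836 = 49.7858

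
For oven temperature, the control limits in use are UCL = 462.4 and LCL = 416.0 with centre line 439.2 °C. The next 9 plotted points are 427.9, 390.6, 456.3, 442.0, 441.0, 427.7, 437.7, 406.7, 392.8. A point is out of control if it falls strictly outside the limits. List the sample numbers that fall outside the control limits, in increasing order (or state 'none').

2, 8, 9

Compare each point to [416.0, 462.4]: sample 2 = 390.6 < LCL; sample 8 = 406.7 < LCL; sample 9 = 392.8 < LCL.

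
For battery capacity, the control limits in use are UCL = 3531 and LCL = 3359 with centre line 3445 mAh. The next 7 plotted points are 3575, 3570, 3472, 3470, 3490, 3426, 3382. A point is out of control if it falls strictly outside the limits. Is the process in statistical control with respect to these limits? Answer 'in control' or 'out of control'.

Compare each point to [3359, 3531]: sample 1 = 3575 > UCL; sample 2 = 3570 > UCL.

out of control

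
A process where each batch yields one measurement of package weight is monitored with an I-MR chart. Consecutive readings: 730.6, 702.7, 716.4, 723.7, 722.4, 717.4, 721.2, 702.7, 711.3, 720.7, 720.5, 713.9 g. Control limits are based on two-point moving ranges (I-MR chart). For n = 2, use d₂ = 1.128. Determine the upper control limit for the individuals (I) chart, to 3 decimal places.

X̄ = (730.6 + 702.7 + 716.4 + 723.7 + 722.4 + 717.4 + 721.2 + 702.7 + 711.3 + 720.7 + 720.5 + 713.9) / 12 = 716.9583
Moving ranges: 27.9, 13.7, 7.3, 1.3, 5.0, 3.8, 18.5, 8.6, 9.4, 0.2, 6.6; M̄R̄ = 102.3000 / 11 = 9.3000
UCL = X̄ + 3·M̄R̄/d₂ = 716.9583 + 3 × 9.3000 / 1.128 = 741.6924

741.692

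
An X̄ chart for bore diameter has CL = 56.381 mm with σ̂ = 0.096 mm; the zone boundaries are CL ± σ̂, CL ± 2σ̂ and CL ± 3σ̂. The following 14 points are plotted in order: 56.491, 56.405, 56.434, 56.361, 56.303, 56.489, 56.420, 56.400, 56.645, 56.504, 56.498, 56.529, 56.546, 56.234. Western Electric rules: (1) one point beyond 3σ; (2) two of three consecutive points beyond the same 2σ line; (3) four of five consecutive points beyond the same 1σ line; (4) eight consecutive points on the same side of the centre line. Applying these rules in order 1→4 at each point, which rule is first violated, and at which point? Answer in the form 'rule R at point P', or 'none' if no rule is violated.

Zone of each point (C = within 1σ̂, B = 1σ̂–2σ̂, A = 2σ̂–3σ̂, * = beyond 3σ̂; sign = side of CL): 1:+B, 2:+C, 3:+C, 4:-C, 5:-C, 6:+B, 7:+C, 8:+C, 9:+A, 10:+B, 11:+B, 12:+B, 13:+B, 14:-B
Rule 3 (four of five consecutive points beyond the same 1σ limit) is satisfied at point 12.

rule 3 at point 12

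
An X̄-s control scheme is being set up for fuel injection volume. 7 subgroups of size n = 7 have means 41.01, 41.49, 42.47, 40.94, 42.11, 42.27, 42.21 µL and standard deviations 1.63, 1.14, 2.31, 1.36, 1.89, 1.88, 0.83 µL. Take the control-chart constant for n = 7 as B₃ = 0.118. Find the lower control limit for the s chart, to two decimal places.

s̄ = (1.63 + 1.14 + 2.31 + 1.36 + 1.89 + 1.88 + 0.83) / 7 = 1.5771
LCL_s = B₃·s̄ = 0.118 × 1.5771 = 0.1861

0.19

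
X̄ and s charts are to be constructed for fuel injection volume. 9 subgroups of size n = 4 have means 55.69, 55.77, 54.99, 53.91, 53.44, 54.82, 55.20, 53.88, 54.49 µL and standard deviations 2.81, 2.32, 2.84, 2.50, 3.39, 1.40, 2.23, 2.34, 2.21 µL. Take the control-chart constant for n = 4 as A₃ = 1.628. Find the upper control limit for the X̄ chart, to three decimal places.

X̄̄ = (55.69 + 55.77 + 54.99 + 53.91 + 53.44 + 54.82 + 55.20 + 53.88 + 54.49) / 9 = 54.6878
s̄ = (2.81 + 2.32 + 2.84 + 2.50 + 3.39 + 1.40 + 2.23 + 2.34 + 2.21) / 9 = 2.4489
UCL = X̄̄ + A₃·s̄ = 54.6878 + 1.628 × 2.4489 = 58.6746

58.675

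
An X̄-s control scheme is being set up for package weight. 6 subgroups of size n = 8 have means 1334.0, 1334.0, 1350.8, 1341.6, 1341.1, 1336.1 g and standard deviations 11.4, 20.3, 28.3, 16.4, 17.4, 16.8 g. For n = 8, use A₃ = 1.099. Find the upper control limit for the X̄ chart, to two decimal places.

X̄̄ = (1334.0 + 1334.0 + 1350.8 + 1341.6 + 1341.1 + 1336.1) / 6 = 1339.6000
s̄ = (11.4 + 20.3 + 28.3 + 16.4 + 17.4 + 16.8) / 6 = 18.4333
UCL = X̄̄ + A₃·s̄ = 1339.6000 + 1.099 × 18.4333 = 1359.8582

1359.86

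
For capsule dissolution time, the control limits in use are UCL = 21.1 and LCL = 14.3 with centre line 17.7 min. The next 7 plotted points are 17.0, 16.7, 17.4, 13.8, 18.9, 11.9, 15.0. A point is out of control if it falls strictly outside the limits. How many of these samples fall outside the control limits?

2

Compare each point to [14.3, 21.1]: sample 4 = 13.8 < LCL; sample 6 = 11.9 < LCL.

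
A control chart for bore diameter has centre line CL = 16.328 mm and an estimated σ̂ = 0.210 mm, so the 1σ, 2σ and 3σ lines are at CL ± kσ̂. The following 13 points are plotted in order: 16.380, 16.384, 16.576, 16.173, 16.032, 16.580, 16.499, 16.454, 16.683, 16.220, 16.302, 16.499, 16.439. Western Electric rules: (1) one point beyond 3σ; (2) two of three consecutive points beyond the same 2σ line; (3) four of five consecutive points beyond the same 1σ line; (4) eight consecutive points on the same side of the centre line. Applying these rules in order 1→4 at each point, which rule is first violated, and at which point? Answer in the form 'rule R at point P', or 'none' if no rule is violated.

none

Zone of each point (C = within 1σ̂, B = 1σ̂–2σ̂, A = 2σ̂–3σ̂, * = beyond 3σ̂; sign = side of CL): 1:+C, 2:+C, 3:+B, 4:-C, 5:-B, 6:+B, 7:+C, 8:+C, 9:+B, 10:-C, 11:-C, 12:+C, 13:+C
No rule fires across all 13 points.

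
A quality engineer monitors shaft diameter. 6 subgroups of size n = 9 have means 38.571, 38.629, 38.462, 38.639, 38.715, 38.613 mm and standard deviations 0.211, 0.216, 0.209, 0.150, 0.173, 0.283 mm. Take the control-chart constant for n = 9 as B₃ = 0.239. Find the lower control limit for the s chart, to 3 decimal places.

0.049

s̄ = (0.211 + 0.216 + 0.209 + 0.150 + 0.173 + 0.283) / 6 = 0.2070
LCL_s = B₃·s̄ = 0.239 × 0.2070 = 0.0495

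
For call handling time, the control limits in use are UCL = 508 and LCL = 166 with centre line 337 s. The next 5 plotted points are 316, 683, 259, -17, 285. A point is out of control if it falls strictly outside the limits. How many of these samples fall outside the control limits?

Compare each point to [166, 508]: sample 2 = 683 > UCL; sample 4 = -17 < LCL.

2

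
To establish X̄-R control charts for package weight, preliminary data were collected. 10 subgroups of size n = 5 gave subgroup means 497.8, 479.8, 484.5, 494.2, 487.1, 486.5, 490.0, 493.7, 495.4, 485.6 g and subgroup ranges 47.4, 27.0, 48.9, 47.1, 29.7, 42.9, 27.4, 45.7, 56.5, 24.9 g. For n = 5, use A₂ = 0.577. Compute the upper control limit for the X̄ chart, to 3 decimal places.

512.396

X̄̄ = (497.8 + 479.8 + 484.5 + 494.2 + 487.1 + 486.5 + 490.0 + 493.7 + 495.4 + 485.6) / 10 = 4894.6000 / 10 = 489.4600
R̄ = (47.4 + 27.0 + 48.9 + 47.1 + 29.7 + 42.9 + 27.4 + 45.7 + 56.5 + 24.9) / 10 = 397.5000 / 10 = 39.7500
UCL = X̄̄ + A₂·R̄ = 489.4600 + 0.577 × 39.7500 = 512.3958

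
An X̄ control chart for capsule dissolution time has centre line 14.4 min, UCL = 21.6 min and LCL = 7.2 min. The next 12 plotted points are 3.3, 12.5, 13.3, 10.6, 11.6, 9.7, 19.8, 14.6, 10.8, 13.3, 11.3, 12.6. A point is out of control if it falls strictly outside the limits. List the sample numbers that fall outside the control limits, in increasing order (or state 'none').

Compare each point to [7.2, 21.6]: sample 1 = 3.3 < LCL.

1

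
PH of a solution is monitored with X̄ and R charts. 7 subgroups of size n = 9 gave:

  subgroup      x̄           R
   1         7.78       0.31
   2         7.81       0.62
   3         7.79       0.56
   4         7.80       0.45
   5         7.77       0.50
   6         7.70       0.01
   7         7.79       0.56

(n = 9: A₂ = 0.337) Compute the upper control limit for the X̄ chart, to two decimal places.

X̄̄ = (7.78 + 7.81 + 7.79 + 7.80 + 7.77 + 7.70 + 7.79) / 7 = 54.4400 / 7 = 7.7771
R̄ = (0.31 + 0.62 + 0.56 + 0.45 + 0.50 + 0.01 + 0.56) / 7 = 3.0100 / 7 = 0.4300
UCL = X̄̄ + A₂·R̄ = 7.7771 + 0.337 × 0.4300 = 7.9221

7.92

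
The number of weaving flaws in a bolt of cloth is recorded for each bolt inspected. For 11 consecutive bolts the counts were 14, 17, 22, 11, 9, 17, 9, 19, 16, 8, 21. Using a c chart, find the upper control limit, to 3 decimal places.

26.366

c̄ = (14 + 17 + 22 + 11 + 9 + 17 + 9 + 19 + 16 + 8 + 21) / 11 = 163 / 11 = 14.8182
UCL = c̄ + 3√c̄ = 14.8182 + 3 × √14.8182 = 14.8182 + 3 × 3.8494 = 26.3665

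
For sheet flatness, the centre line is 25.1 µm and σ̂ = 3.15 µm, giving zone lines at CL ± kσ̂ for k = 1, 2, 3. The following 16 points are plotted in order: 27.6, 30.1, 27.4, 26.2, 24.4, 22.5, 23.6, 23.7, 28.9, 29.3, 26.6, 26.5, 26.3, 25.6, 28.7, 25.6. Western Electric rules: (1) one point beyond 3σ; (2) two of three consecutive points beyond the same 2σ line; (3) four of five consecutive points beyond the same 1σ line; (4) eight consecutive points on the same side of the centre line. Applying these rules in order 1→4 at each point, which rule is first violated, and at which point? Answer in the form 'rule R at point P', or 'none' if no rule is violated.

Zone of each point (C = within 1σ̂, B = 1σ̂–2σ̂, A = 2σ̂–3σ̂, * = beyond 3σ̂; sign = side of CL): 1:+C, 2:+B, 3:+C, 4:+C, 5:-C, 6:-C, 7:-C, 8:-C, 9:+B, 10:+B, 11:+C, 12:+C, 13:+C, 14:+C, 15:+B, 16:+C
Rule 4 (eight consecutive points on the same side of the centre line) is satisfied at point 16.

rule 4 at point 16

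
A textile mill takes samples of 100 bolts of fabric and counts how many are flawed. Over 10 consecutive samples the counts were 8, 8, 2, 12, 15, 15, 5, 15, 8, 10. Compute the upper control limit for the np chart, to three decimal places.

p̄ = Σdᵢ / (k·n) = 98 / (10 × 100) = 0.09800
UCL = np̄ + 3·√(np̄(1−p̄)) = 9.8000 + 3 × √(9.8000×0.90200) = 9.8000 + 3 × 2.9731 = 18.7194

18.719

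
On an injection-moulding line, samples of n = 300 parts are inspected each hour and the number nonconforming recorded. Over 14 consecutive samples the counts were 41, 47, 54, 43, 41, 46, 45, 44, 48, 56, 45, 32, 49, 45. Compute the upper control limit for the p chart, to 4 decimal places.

p̄ = Σdᵢ / (k·n) = 636 / (14 × 300) = 0.15143
UCL = p̄ + 3·√(p̄(1−p̄)/n) = 0.15143 + 3 × √(0.15143×0.84857/300) = 0.15143 + 3 × 0.02070 = 0.21352

0.2135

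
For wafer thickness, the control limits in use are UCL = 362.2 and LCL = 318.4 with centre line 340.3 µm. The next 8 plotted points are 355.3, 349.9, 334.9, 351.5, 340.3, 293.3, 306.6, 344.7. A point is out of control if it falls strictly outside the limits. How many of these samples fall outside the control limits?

2

Compare each point to [318.4, 362.2]: sample 6 = 293.3 < LCL; sample 7 = 306.6 < LCL.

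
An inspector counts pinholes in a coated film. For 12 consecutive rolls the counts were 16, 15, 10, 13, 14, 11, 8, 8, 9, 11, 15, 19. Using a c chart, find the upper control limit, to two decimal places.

22.99

c̄ = (16 + 15 + 10 + 13 + 14 + 11 + 8 + 8 + 9 + 11 + 15 + 19) / 12 = 149 / 12 = 12.4167
UCL = c̄ + 3√c̄ = 12.4167 + 3 × √12.4167 = 12.4167 + 3 × 3.5237 = 22.9879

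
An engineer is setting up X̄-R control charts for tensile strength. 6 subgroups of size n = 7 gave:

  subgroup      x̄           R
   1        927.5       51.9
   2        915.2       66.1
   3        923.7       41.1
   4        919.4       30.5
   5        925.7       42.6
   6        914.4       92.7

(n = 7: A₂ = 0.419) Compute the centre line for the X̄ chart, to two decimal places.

X̄̄ = (927.5 + 915.2 + 923.7 + 919.4 + 925.7 + 914.4) / 6 = 5525.9000 / 6 = 920.9833
CL = X̄̄ = 920.9833

920.98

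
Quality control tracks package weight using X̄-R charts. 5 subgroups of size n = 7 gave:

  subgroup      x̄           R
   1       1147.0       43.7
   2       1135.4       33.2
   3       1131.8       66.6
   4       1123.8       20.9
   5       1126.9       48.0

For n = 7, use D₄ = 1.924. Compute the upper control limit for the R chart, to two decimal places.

81.73

R̄ = (43.7 + 33.2 + 66.6 + 20.9 + 48.0) / 5 = 212.4000 / 5 = 42.4800
UCL_R = D₄·R̄ = 1.924 × 42.4800 = 81.7315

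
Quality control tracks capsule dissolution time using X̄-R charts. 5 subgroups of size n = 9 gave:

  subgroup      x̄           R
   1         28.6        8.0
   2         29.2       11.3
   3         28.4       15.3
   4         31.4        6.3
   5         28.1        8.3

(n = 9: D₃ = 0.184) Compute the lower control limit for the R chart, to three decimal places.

R̄ = (8.0 + 11.3 + 15.3 + 6.3 + 8.3) / 5 = 49.2000 / 5 = 9.8400
LCL_R = D₃·R̄ = 0.184 × 9.8400 = 1.8106

1.811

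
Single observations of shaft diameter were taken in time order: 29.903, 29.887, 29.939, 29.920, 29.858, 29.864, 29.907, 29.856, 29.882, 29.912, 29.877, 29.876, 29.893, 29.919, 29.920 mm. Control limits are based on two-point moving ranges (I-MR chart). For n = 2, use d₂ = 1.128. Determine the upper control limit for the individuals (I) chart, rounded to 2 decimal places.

29.97

X̄ = (29.903 + 29.887 + 29.939 + 29.920 + 29.858 + 29.864 + 29.907 + 29.856 + 29.882 + 29.912 + 29.877 + 29.876 + 29.893 + 29.919 + 29.920) / 15 = 29.8942
Moving ranges: 0.016, 0.052, 0.019, 0.062, 0.006, 0.043, 0.051, 0.026, 0.030, 0.035, 0.001, 0.017, 0.026, 0.001; M̄R̄ = 0.3850 / 14 = 0.0275
UCL = X̄ + 3·M̄R̄/d₂ = 29.8942 + 3 × 0.0275 / 1.128 = 29.9673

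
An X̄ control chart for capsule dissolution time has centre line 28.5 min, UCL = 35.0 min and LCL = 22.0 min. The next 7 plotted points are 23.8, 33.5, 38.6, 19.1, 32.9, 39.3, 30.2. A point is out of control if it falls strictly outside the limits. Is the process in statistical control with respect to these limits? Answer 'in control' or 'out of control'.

out of control

Compare each point to [22.0, 35.0]: sample 3 = 38.6 > UCL; sample 4 = 19.1 < LCL; sample 6 = 39.3 > UCL.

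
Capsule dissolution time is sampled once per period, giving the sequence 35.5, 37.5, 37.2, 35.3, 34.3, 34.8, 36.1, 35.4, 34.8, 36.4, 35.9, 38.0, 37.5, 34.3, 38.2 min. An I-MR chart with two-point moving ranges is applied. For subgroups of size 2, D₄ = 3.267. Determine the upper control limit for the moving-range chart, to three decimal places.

4.690

Moving ranges: 2.0, 0.3, 1.9, 1.0, 0.5, 1.3, 0.7, 0.6, 1.6, 0.5, 2.1, 0.5, 3.2, 3.9; M̄R̄ = 20.1000 / 14 = 1.4357
UCL_MR = D₄·M̄R̄ = 3.267 × 1.4357 = 4.6905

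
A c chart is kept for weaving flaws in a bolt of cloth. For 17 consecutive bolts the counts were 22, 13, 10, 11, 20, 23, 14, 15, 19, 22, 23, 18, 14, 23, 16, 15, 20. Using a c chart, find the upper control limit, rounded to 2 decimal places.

c̄ = (22 + 13 + 10 + 11 + 20 + 23 + 14 + 15 + 19 + 22 + 23 + 18 + 14 + 23 + 16 + 15 + 20) / 17 = 298 / 17 = 17.5294
UCL = c̄ + 3√c̄ = 17.5294 + 3 × √17.5294 = 17.5294 + 3 × 4.1868 = 30.0899

30.09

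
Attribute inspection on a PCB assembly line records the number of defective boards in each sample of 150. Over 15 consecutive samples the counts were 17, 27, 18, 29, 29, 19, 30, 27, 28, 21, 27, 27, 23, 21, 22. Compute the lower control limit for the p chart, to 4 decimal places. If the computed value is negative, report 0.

p̄ = Σdᵢ / (k·n) = 365 / (15 × 150) = 0.16222
LCL = p̄ − 3·√(p̄(1−p̄)/n) = 0.16222 − 3 × 0.03010 = 0.07192

0.0719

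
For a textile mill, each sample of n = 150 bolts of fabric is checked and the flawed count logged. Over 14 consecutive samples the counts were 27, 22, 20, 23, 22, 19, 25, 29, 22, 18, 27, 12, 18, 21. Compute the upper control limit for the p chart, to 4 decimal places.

p̄ = Σdᵢ / (k·n) = 305 / (14 × 150) = 0.14524
UCL = p̄ + 3·√(p̄(1−p̄)/n) = 0.14524 + 3 × √(0.14524×0.85476/150) = 0.14524 + 3 × 0.02877 = 0.23154

0.2315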